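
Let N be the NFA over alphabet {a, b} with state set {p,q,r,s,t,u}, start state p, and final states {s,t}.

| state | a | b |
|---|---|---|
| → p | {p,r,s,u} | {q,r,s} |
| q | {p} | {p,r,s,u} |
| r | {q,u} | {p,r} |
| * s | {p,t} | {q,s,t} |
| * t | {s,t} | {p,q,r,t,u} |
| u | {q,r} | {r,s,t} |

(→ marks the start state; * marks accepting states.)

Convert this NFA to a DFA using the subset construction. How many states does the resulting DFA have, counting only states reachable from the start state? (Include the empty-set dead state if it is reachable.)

Start state of the DFA: {p}.
{p} --a--> {p,r,s,u}  [new]
{p} --b--> {q,r,s}  [new]
{p,r,s,u} --a--> {p,q,r,s,t,u}  [new]
{p,r,s,u} --b--> {p,q,r,s,t}  [new]
{q,r,s} --a--> {p,q,t,u}  [new]
{q,r,s} --b--> {p,q,r,s,t,u}  [seen]
{p,q,r,s,t,u} --a--> {p,q,r,s,t,u}  [seen]
{p,q,r,s,t,u} --b--> {p,q,r,s,t,u}  [seen]
{p,q,r,s,t} --a--> {p,q,r,s,t,u}  [seen]
{p,q,r,s,t} --b--> {p,q,r,s,t,u}  [seen]
{p,q,t,u} --a--> {p,q,r,s,t,u}  [seen]
{p,q,t,u} --b--> {p,q,r,s,t,u}  [seen]
Reachable DFA states: {p}, {p,r,s,u}, {q,r,s}, {p,q,r,s,t,u}, {p,q,r,s,t}, {p,q,t,u}.

6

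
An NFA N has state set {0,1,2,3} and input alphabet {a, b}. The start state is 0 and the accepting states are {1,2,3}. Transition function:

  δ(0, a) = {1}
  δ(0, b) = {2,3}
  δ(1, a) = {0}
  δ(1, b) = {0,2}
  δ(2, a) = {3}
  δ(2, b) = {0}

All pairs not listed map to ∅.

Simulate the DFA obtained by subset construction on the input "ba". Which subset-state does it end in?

Start: {0}.
δ(0,b) = {2,3}.
Union: {2,3}.
After b: {2,3}.
δ(2,a) = {3}; δ(3,a) = ∅.
Union: {3}.
After a: {3}.

{3}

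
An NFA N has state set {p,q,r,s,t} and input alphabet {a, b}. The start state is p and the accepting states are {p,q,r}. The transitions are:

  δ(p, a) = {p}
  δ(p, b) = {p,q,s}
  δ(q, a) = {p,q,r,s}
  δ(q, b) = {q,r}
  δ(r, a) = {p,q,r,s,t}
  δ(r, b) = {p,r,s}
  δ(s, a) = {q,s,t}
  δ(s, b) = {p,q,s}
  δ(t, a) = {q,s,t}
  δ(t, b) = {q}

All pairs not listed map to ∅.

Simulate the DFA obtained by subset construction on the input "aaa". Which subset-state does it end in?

{p}

Start: {p}.
δ(p,a) = {p}.
Union: {p}.
After a: {p}.
δ(p,a) = {p}.
Union: {p}.
After a: {p}.
δ(p,a) = {p}.
Union: {p}.
After a: {p}.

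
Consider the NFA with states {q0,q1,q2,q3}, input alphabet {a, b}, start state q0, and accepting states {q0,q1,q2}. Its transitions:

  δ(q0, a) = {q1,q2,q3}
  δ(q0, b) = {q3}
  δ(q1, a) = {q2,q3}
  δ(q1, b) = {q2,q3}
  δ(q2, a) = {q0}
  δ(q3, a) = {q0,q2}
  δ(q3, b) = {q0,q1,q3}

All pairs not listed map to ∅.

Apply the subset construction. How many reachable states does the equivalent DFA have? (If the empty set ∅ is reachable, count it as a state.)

7

Start state of the DFA: {q0}.
{q0} --a--> {q1,q2,q3}  [new]
{q0} --b--> {q3}  [new]
{q1,q2,q3} --a--> {q0,q2,q3}  [new]
{q1,q2,q3} --b--> {q0,q1,q2,q3}  [new]
{q3} --a--> {q0,q2}  [new]
{q3} --b--> {q0,q1,q3}  [new]
{q0,q2,q3} --a--> {q0,q1,q2,q3}  [seen]
{q0,q2,q3} --b--> {q0,q1,q3}  [seen]
{q0,q1,q2,q3} --a--> {q0,q1,q2,q3}  [seen]
{q0,q1,q2,q3} --b--> {q0,q1,q2,q3}  [seen]
{q0,q2} --a--> {q0,q1,q2,q3}  [seen]
{q0,q2} --b--> {q3}  [seen]
{q0,q1,q3} --a--> {q0,q1,q2,q3}  [seen]
{q0,q1,q3} --b--> {q0,q1,q2,q3}  [seen]
Reachable DFA states: {q0}, {q1,q2,q3}, {q3}, {q0,q2,q3}, {q0,q1,q2,q3}, {q0,q2}, {q0,q1,q3}.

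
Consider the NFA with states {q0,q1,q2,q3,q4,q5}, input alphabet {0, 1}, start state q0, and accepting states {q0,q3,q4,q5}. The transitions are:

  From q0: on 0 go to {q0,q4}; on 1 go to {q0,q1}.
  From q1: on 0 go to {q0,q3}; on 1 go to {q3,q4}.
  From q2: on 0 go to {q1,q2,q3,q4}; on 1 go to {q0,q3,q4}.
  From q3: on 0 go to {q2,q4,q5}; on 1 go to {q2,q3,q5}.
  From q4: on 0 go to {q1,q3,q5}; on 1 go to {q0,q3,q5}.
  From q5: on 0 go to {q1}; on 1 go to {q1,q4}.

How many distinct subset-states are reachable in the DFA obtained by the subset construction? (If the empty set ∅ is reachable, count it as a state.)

9

Start state of the DFA: {q0}.
{q0} --0--> {q0,q4}  [new]
{q0} --1--> {q0,q1}  [new]
{q0,q4} --0--> {q0,q1,q3,q4,q5}  [new]
{q0,q4} --1--> {q0,q1,q3,q5}  [new]
{q0,q1} --0--> {q0,q3,q4}  [new]
{q0,q1} --1--> {q0,q1,q3,q4}  [new]
{q0,q1,q3,q4,q5} --0--> {q0,q1,q2,q3,q4,q5}  [new]
{q0,q1,q3,q4,q5} --1--> {q0,q1,q2,q3,q4,q5}  [seen]
{q0,q1,q3,q5} --0--> {q0,q1,q2,q3,q4,q5}  [seen]
{q0,q1,q3,q5} --1--> {q0,q1,q2,q3,q4,q5}  [seen]
{q0,q3,q4} --0--> {q0,q1,q2,q3,q4,q5}  [seen]
{q0,q3,q4} --1--> {q0,q1,q2,q3,q5}  [new]
{q0,q1,q3,q4} --0--> {q0,q1,q2,q3,q4,q5}  [seen]
{q0,q1,q3,q4} --1--> {q0,q1,q2,q3,q4,q5}  [seen]
{q0,q1,q2,q3,q4,q5} --0--> {q0,q1,q2,q3,q4,q5}  [seen]
{q0,q1,q2,q3,q4,q5} --1--> {q0,q1,q2,q3,q4,q5}  [seen]
{q0,q1,q2,q3,q5} --0--> {q0,q1,q2,q3,q4,q5}  [seen]
{q0,q1,q2,q3,q5} --1--> {q0,q1,q2,q3,q4,q5}  [seen]
Reachable DFA states: {q0}, {q0,q4}, {q0,q1}, {q0,q1,q3,q4,q5}, {q0,q1,q3,q5}, {q0,q3,q4}, {q0,q1,q3,q4}, {q0,q1,q2,q3,q4,q5}, {q0,q1,q2,q3,q5}.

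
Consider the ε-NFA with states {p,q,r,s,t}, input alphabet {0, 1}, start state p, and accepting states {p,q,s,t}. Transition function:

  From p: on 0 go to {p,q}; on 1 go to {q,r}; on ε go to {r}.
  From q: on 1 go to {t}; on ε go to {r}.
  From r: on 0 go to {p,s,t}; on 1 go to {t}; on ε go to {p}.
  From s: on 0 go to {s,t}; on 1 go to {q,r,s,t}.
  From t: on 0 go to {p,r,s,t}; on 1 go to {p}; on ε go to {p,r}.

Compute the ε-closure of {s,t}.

Begin with {s,t}.
t →ε {p,r}; add p, r.
ε-closure = {p,r,s,t}.

{p,r,s,t}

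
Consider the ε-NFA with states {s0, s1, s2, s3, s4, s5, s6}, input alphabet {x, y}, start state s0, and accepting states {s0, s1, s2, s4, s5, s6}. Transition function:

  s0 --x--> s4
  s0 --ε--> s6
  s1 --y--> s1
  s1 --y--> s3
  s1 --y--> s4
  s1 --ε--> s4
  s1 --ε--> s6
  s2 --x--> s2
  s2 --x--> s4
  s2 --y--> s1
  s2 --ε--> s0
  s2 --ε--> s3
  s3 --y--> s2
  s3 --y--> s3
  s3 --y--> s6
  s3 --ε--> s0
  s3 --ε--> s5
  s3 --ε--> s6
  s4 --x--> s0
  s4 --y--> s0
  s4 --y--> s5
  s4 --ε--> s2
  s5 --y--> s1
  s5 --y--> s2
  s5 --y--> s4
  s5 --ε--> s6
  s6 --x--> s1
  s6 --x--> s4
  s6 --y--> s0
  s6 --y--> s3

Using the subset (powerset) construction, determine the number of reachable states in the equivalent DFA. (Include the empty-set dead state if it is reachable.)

3

Start state of the DFA: {s0, s6} (ε-closure of the NFA start).
{s0, s6} --x--> {s0, s1, s2, s3, s4, s5, s6}  [new]
{s0, s6} --y--> {s0, s3, s5, s6}  [new]
{s0, s1, s2, s3, s4, s5, s6} --x--> {s0, s1, s2, s3, s4, s5, s6}  [seen]
{s0, s1, s2, s3, s4, s5, s6} --y--> {s0, s1, s2, s3, s4, s5, s6}  [seen]
{s0, s3, s5, s6} --x--> {s0, s1, s2, s3, s4, s5, s6}  [seen]
{s0, s3, s5, s6} --y--> {s0, s1, s2, s3, s4, s5, s6}  [seen]
Reachable DFA states: {s0, s6}, {s0, s1, s2, s3, s4, s5, s6}, {s0, s3, s5, s6}.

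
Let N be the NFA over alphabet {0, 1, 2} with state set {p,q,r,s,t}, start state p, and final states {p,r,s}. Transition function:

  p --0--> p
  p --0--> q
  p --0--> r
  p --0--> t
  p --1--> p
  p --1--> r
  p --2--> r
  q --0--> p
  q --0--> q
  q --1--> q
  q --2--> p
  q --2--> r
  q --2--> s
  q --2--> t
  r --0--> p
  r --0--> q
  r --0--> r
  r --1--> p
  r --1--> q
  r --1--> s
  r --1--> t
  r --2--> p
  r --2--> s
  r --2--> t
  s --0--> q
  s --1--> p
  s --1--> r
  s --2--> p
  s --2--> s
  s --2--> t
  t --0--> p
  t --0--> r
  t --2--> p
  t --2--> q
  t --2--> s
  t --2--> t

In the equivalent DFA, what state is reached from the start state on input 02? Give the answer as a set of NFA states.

Start: {p}.
δ(p,0) = {p,q,r,t}.
Union: {p,q,r,t}.
After 0: {p,q,r,t}.
δ(p,2) = {r}; δ(q,2) = {p,r,s,t}; δ(r,2) = {p,s,t}; δ(t,2) = {p,q,s,t}.
Union: {p,q,r,s,t}.
After 2: {p,q,r,s,t}.

{p,q,r,s,t}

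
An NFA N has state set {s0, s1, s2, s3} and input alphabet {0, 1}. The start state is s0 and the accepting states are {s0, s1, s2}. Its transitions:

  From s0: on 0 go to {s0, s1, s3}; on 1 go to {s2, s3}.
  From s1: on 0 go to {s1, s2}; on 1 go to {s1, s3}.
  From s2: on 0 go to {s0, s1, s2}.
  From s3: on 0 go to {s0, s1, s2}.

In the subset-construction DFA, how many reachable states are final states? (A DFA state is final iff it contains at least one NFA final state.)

Start state of the DFA: {s0}.
{s0} --0--> {s0, s1, s3}  [new]
{s0} --1--> {s2, s3}  [new]
{s0, s1, s3} --0--> {s0, s1, s2, s3}  [new]
{s0, s1, s3} --1--> {s1, s2, s3}  [new]
{s2, s3} --0--> {s0, s1, s2}  [new]
{s2, s3} --1--> ∅  [new]
{s0, s1, s2, s3} --0--> {s0, s1, s2, s3}  [seen]
{s0, s1, s2, s3} --1--> {s1, s2, s3}  [seen]
{s1, s2, s3} --0--> {s0, s1, s2}  [seen]
{s1, s2, s3} --1--> {s1, s3}  [new]
{s0, s1, s2} --0--> {s0, s1, s2, s3}  [seen]
{s0, s1, s2} --1--> {s1, s2, s3}  [seen]
∅ --0--> ∅  [seen]
∅ --1--> ∅  [seen]
{s1, s3} --0--> {s0, s1, s2}  [seen]
{s1, s3} --1--> {s1, s3}  [seen]
Reachable DFA states: {s0}, {s0, s1, s3}, {s2, s3}, {s0, s1, s2, s3}, {s1, s2, s3}, {s0, s1, s2}, ∅, {s1, s3}.
Accepting DFA states (contain an NFA accepting state): {s0}, {s0, s1, s3}, {s2, s3}, {s0, s1, s2, s3}, {s1, s2, s3}, {s0, s1, s2}, {s1, s3}.

7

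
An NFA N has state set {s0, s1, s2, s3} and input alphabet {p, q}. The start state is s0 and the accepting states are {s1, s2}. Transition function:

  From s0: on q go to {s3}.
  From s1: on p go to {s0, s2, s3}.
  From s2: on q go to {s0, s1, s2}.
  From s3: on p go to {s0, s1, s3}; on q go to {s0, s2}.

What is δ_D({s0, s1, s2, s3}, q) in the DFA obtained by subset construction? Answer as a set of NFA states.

{s0, s1, s2, s3}

δ(s0,q) = {s3}; δ(s1,q) = ∅; δ(s2,q) = {s0, s1, s2}; δ(s3,q) = {s0, s2}.
Union: {s0, s1, s2, s3}.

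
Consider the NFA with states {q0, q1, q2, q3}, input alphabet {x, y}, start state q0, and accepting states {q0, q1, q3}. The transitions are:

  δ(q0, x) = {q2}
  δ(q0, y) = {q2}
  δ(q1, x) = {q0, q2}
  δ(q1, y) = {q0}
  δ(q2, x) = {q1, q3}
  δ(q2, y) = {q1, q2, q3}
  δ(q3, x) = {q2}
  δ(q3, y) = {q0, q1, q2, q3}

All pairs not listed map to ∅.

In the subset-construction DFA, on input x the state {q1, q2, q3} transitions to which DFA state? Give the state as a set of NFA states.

δ(q1,x) = {q0, q2}; δ(q2,x) = {q1, q3}; δ(q3,x) = {q2}.
Union: {q0, q1, q2, q3}.

{q0, q1, q2, q3}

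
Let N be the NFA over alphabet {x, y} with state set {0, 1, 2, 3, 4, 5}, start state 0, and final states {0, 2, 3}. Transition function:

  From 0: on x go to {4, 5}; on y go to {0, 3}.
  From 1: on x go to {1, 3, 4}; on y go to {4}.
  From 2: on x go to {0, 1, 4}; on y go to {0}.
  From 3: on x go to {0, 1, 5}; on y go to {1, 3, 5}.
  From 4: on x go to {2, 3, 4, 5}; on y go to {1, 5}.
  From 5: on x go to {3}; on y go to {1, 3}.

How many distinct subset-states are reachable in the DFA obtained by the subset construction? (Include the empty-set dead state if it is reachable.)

Start state of the DFA: {0}.
{0} --x--> {4, 5}  [new]
{0} --y--> {0, 3}  [new]
{4, 5} --x--> {2, 3, 4, 5}  [new]
{4, 5} --y--> {1, 3, 5}  [new]
{0, 3} --x--> {0, 1, 4, 5}  [new]
{0, 3} --y--> {0, 1, 3, 5}  [new]
{2, 3, 4, 5} --x--> {0, 1, 2, 3, 4, 5}  [new]
{2, 3, 4, 5} --y--> {0, 1, 3, 5}  [seen]
{1, 3, 5} --x--> {0, 1, 3, 4, 5}  [new]
{1, 3, 5} --y--> {1, 3, 4, 5}  [new]
{0, 1, 4, 5} --x--> {1, 2, 3, 4, 5}  [new]
{0, 1, 4, 5} --y--> {0, 1, 3, 4, 5}  [seen]
{0, 1, 3, 5} --x--> {0, 1, 3, 4, 5}  [seen]
{0, 1, 3, 5} --y--> {0, 1, 3, 4, 5}  [seen]
{0, 1, 2, 3, 4, 5} --x--> {0, 1, 2, 3, 4, 5}  [seen]
{0, 1, 2, 3, 4, 5} --y--> {0, 1, 3, 4, 5}  [seen]
{0, 1, 3, 4, 5} --x--> {0, 1, 2, 3, 4, 5}  [seen]
{0, 1, 3, 4, 5} --y--> {0, 1, 3, 4, 5}  [seen]
{1, 3, 4, 5} --x--> {0, 1, 2, 3, 4, 5}  [seen]
{1, 3, 4, 5} --y--> {1, 3, 4, 5}  [seen]
{1, 2, 3, 4, 5} --x--> {0, 1, 2, 3, 4, 5}  [seen]
{1, 2, 3, 4, 5} --y--> {0, 1, 3, 4, 5}  [seen]
Reachable DFA states: {0}, {4, 5}, {0, 3}, {2, 3, 4, 5}, {1, 3, 5}, {0, 1, 4, 5}, {0, 1, 3, 5}, {0, 1, 2, 3, 4, 5}, {0, 1, 3, 4, 5}, {1, 3, 4, 5}, {1, 2, 3, 4, 5}.

11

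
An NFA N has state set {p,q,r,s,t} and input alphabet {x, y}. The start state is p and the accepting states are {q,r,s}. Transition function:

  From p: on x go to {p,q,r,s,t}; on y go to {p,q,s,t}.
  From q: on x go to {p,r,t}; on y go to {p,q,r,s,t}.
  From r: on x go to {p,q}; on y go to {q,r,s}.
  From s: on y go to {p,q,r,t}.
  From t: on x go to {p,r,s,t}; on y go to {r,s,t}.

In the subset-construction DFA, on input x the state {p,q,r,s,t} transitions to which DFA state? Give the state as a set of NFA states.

{p,q,r,s,t}

δ(p,x) = {p,q,r,s,t}; δ(q,x) = {p,r,t}; δ(r,x) = {p,q}; δ(s,x) = ∅; δ(t,x) = {p,r,s,t}.
Union: {p,q,r,s,t}.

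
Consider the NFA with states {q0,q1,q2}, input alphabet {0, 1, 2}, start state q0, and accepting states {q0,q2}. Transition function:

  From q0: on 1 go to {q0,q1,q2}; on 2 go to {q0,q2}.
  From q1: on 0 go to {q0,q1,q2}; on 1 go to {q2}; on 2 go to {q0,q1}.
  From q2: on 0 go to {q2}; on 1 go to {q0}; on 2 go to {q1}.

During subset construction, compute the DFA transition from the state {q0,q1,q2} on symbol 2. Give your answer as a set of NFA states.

{q0,q1,q2}

δ(q0,2) = {q0,q2}; δ(q1,2) = {q0,q1}; δ(q2,2) = {q1}.
Union: {q0,q1,q2}.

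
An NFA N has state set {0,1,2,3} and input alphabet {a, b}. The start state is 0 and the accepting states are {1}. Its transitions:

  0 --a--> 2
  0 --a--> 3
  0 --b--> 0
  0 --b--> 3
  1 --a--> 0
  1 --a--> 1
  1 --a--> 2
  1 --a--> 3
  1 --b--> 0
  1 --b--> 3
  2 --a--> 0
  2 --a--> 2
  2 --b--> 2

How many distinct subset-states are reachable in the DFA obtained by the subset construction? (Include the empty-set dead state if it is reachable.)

Start state of the DFA: {0}.
{0} --a--> {2,3}  [new]
{0} --b--> {0,3}  [new]
{2,3} --a--> {0,2}  [new]
{2,3} --b--> {2}  [new]
{0,3} --a--> {2,3}  [seen]
{0,3} --b--> {0,3}  [seen]
{0,2} --a--> {0,2,3}  [new]
{0,2} --b--> {0,2,3}  [seen]
{2} --a--> {0,2}  [seen]
{2} --b--> {2}  [seen]
{0,2,3} --a--> {0,2,3}  [seen]
{0,2,3} --b--> {0,2,3}  [seen]
Reachable DFA states: {0}, {2,3}, {0,3}, {0,2}, {2}, {0,2,3}.

6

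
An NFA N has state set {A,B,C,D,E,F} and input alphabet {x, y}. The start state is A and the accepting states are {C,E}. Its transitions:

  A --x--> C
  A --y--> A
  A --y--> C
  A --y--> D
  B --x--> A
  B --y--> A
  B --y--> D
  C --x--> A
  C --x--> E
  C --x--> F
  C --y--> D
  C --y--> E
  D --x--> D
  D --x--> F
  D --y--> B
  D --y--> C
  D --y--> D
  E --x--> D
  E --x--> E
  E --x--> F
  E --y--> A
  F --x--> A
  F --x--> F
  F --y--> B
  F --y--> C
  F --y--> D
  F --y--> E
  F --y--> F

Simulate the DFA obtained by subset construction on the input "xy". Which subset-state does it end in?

{D,E}

Start: {A}.
δ(A,x) = {C}.
Union: {C}.
After x: {C}.
δ(C,y) = {D,E}.
Union: {D,E}.
After y: {D,E}.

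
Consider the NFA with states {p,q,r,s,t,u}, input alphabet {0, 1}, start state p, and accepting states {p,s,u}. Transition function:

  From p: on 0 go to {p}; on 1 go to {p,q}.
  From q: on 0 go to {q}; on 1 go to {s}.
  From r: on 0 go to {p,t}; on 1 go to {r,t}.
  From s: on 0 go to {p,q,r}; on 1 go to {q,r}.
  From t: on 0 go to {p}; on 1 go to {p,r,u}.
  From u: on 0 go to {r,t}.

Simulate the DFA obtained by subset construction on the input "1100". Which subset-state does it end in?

{p,q,t}

Start: {p}.
δ(p,1) = {p,q}.
Union: {p,q}.
After 1: {p,q}.
δ(p,1) = {p,q}; δ(q,1) = {s}.
Union: {p,q,s}.
After 1: {p,q,s}.
δ(p,0) = {p}; δ(q,0) = {q}; δ(s,0) = {p,q,r}.
Union: {p,q,r}.
After 0: {p,q,r}.
δ(p,0) = {p}; δ(q,0) = {q}; δ(r,0) = {p,t}.
Union: {p,q,t}.
After 0: {p,q,t}.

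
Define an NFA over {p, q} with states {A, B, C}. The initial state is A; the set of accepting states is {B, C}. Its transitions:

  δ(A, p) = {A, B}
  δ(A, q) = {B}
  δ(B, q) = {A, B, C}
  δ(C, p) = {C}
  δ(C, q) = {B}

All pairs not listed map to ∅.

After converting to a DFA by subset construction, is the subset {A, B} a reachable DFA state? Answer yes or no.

yes

Start state of the DFA: {A}.
{A} --p--> {A, B}  [new]
{A} --q--> {B}  [new]
{A, B} --p--> {A, B}  [seen]
{A, B} --q--> {A, B, C}  [new]
{B} --p--> ∅  [new]
{B} --q--> {A, B, C}  [seen]
{A, B, C} --p--> {A, B, C}  [seen]
{A, B, C} --q--> {A, B, C}  [seen]
∅ --p--> ∅  [seen]
∅ --q--> ∅  [seen]
Reachable DFA states: {A}, {A, B}, {B}, {A, B, C}, ∅.
{A, B} is among them.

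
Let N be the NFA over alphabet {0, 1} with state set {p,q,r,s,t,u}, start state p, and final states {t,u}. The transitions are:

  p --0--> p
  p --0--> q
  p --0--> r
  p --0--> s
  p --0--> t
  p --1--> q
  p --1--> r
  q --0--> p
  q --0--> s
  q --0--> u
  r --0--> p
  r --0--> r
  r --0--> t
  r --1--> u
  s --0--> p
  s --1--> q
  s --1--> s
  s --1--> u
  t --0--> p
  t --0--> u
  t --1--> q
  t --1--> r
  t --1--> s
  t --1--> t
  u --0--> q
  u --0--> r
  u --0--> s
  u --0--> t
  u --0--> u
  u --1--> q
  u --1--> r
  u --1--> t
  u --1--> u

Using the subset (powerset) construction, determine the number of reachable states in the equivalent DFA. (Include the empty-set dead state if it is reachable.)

8

Start state of the DFA: {p}.
{p} --0--> {p,q,r,s,t}  [new]
{p} --1--> {q,r}  [new]
{p,q,r,s,t} --0--> {p,q,r,s,t,u}  [new]
{p,q,r,s,t} --1--> {q,r,s,t,u}  [new]
{q,r} --0--> {p,r,s,t,u}  [new]
{q,r} --1--> {u}  [new]
{p,q,r,s,t,u} --0--> {p,q,r,s,t,u}  [seen]
{p,q,r,s,t,u} --1--> {q,r,s,t,u}  [seen]
{q,r,s,t,u} --0--> {p,q,r,s,t,u}  [seen]
{q,r,s,t,u} --1--> {q,r,s,t,u}  [seen]
{p,r,s,t,u} --0--> {p,q,r,s,t,u}  [seen]
{p,r,s,t,u} --1--> {q,r,s,t,u}  [seen]
{u} --0--> {q,r,s,t,u}  [seen]
{u} --1--> {q,r,t,u}  [new]
{q,r,t,u} --0--> {p,q,r,s,t,u}  [seen]
{q,r,t,u} --1--> {q,r,s,t,u}  [seen]
Reachable DFA states: {p}, {p,q,r,s,t}, {q,r}, {p,q,r,s,t,u}, {q,r,s,t,u}, {p,r,s,t,u}, {u}, {q,r,t,u}.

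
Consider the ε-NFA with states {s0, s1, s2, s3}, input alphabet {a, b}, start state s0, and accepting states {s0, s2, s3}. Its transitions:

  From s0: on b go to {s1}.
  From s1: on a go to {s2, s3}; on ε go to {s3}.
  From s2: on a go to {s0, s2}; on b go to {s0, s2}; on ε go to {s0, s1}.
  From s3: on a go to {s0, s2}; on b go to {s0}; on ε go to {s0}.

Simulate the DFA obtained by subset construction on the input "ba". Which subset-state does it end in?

{s0, s1, s2, s3}

Start: {s0}.
δ(s0,b) = {s1}.
Union: {s1}.
ε-closure gives {s0, s1, s3}.
After b: {s0, s1, s3}.
δ(s0,a) = ∅; δ(s1,a) = {s2, s3}; δ(s3,a) = {s0, s2}.
Union: {s0, s2, s3}.
ε-closure gives {s0, s1, s2, s3}.
After a: {s0, s1, s2, s3}.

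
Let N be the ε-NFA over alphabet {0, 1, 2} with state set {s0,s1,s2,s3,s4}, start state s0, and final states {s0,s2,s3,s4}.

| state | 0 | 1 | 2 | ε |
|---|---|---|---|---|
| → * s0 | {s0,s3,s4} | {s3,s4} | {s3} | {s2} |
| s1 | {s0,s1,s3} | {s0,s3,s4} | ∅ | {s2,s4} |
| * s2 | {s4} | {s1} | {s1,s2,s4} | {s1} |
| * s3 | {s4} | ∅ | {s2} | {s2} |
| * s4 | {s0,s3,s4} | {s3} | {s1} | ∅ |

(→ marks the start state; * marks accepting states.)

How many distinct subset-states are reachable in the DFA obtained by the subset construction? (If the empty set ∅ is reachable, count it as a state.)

4

Start state of the DFA: {s0,s1,s2,s4} (ε-closure of the NFA start).
{s0,s1,s2,s4} --0--> {s0,s1,s2,s3,s4}  [new]
{s0,s1,s2,s4} --1--> {s0,s1,s2,s3,s4}  [seen]
{s0,s1,s2,s4} --2--> {s1,s2,s3,s4}  [new]
{s0,s1,s2,s3,s4} --0--> {s0,s1,s2,s3,s4}  [seen]
{s0,s1,s2,s3,s4} --1--> {s0,s1,s2,s3,s4}  [seen]
{s0,s1,s2,s3,s4} --2--> {s1,s2,s3,s4}  [seen]
{s1,s2,s3,s4} --0--> {s0,s1,s2,s3,s4}  [seen]
{s1,s2,s3,s4} --1--> {s0,s1,s2,s3,s4}  [seen]
{s1,s2,s3,s4} --2--> {s1,s2,s4}  [new]
{s1,s2,s4} --0--> {s0,s1,s2,s3,s4}  [seen]
{s1,s2,s4} --1--> {s0,s1,s2,s3,s4}  [seen]
{s1,s2,s4} --2--> {s1,s2,s4}  [seen]
Reachable DFA states: {s0,s1,s2,s4}, {s0,s1,s2,s3,s4}, {s1,s2,s3,s4}, {s1,s2,s4}.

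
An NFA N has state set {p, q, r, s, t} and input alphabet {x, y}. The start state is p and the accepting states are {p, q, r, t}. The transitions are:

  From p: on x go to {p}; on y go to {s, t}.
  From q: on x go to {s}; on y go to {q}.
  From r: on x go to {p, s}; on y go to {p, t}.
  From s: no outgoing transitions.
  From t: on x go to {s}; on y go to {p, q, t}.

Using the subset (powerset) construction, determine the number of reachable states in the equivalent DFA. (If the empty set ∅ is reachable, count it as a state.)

Start state of the DFA: {p}.
{p} --x--> {p}  [seen]
{p} --y--> {s, t}  [new]
{s, t} --x--> {s}  [new]
{s, t} --y--> {p, q, t}  [new]
{s} --x--> ∅  [new]
{s} --y--> ∅  [seen]
{p, q, t} --x--> {p, s}  [new]
{p, q, t} --y--> {p, q, s, t}  [new]
∅ --x--> ∅  [seen]
∅ --y--> ∅  [seen]
{p, s} --x--> {p}  [seen]
{p, s} --y--> {s, t}  [seen]
{p, q, s, t} --x--> {p, s}  [seen]
{p, q, s, t} --y--> {p, q, s, t}  [seen]
Reachable DFA states: {p}, {s, t}, {s}, {p, q, t}, ∅, {p, s}, {p, q, s, t}.

7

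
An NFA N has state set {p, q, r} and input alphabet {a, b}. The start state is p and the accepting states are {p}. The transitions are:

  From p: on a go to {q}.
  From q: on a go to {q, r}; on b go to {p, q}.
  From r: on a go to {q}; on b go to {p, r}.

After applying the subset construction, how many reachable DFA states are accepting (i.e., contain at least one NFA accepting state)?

Start state of the DFA: {p}.
{p} --a--> {q}  [new]
{p} --b--> ∅  [new]
{q} --a--> {q, r}  [new]
{q} --b--> {p, q}  [new]
∅ --a--> ∅  [seen]
∅ --b--> ∅  [seen]
{q, r} --a--> {q, r}  [seen]
{q, r} --b--> {p, q, r}  [new]
{p, q} --a--> {q, r}  [seen]
{p, q} --b--> {p, q}  [seen]
{p, q, r} --a--> {q, r}  [seen]
{p, q, r} --b--> {p, q, r}  [seen]
Reachable DFA states: {p}, {q}, ∅, {q, r}, {p, q}, {p, q, r}.
Accepting DFA states (contain an NFA accepting state): {p}, {p, q}, {p, q, r}.

3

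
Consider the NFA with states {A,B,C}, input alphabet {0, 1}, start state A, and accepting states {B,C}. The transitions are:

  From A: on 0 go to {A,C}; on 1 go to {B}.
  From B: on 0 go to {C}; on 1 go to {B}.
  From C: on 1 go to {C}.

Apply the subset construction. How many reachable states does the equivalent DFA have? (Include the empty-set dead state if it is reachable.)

6

Start state of the DFA: {A}.
{A} --0--> {A,C}  [new]
{A} --1--> {B}  [new]
{A,C} --0--> {A,C}  [seen]
{A,C} --1--> {B,C}  [new]
{B} --0--> {C}  [new]
{B} --1--> {B}  [seen]
{B,C} --0--> {C}  [seen]
{B,C} --1--> {B,C}  [seen]
{C} --0--> ∅  [new]
{C} --1--> {C}  [seen]
∅ --0--> ∅  [seen]
∅ --1--> ∅  [seen]
Reachable DFA states: {A}, {A,C}, {B}, {B,C}, {C}, ∅.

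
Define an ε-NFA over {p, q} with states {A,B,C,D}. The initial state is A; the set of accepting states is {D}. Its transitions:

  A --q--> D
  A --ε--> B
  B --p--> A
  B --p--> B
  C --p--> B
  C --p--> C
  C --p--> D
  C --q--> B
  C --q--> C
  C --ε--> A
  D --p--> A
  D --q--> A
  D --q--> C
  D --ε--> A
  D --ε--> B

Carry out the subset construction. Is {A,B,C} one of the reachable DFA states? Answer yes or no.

Start state of the DFA: {A,B} (ε-closure of the NFA start).
{A,B} --p--> {A,B}  [seen]
{A,B} --q--> {A,B,D}  [new]
{A,B,D} --p--> {A,B}  [seen]
{A,B,D} --q--> {A,B,C,D}  [new]
{A,B,C,D} --p--> {A,B,C,D}  [seen]
{A,B,C,D} --q--> {A,B,C,D}  [seen]
Reachable DFA states: {A,B}, {A,B,D}, {A,B,C,D}.
{A,B,C} is not among them.

no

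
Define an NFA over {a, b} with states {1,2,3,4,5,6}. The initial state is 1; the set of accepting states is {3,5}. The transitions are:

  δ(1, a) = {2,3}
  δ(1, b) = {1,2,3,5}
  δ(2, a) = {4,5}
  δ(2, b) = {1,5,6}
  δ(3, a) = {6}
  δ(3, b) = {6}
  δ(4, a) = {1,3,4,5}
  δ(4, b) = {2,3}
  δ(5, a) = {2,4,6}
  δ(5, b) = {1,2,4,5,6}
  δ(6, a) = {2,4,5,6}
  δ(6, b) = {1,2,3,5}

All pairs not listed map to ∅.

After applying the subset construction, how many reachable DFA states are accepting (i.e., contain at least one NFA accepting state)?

6

Start state of the DFA: {1}.
{1} --a--> {2,3}  [new]
{1} --b--> {1,2,3,5}  [new]
{2,3} --a--> {4,5,6}  [new]
{2,3} --b--> {1,5,6}  [new]
{1,2,3,5} --a--> {2,3,4,5,6}  [new]
{1,2,3,5} --b--> {1,2,3,4,5,6}  [new]
{4,5,6} --a--> {1,2,3,4,5,6}  [seen]
{4,5,6} --b--> {1,2,3,4,5,6}  [seen]
{1,5,6} --a--> {2,3,4,5,6}  [seen]
{1,5,6} --b--> {1,2,3,4,5,6}  [seen]
{2,3,4,5,6} --a--> {1,2,3,4,5,6}  [seen]
{2,3,4,5,6} --b--> {1,2,3,4,5,6}  [seen]
{1,2,3,4,5,6} --a--> {1,2,3,4,5,6}  [seen]
{1,2,3,4,5,6} --b--> {1,2,3,4,5,6}  [seen]
Reachable DFA states: {1}, {2,3}, {1,2,3,5}, {4,5,6}, {1,5,6}, {2,3,4,5,6}, {1,2,3,4,5,6}.
Accepting DFA states (contain an NFA accepting state): {2,3}, {1,2,3,5}, {4,5,6}, {1,5,6}, {2,3,4,5,6}, {1,2,3,4,5,6}.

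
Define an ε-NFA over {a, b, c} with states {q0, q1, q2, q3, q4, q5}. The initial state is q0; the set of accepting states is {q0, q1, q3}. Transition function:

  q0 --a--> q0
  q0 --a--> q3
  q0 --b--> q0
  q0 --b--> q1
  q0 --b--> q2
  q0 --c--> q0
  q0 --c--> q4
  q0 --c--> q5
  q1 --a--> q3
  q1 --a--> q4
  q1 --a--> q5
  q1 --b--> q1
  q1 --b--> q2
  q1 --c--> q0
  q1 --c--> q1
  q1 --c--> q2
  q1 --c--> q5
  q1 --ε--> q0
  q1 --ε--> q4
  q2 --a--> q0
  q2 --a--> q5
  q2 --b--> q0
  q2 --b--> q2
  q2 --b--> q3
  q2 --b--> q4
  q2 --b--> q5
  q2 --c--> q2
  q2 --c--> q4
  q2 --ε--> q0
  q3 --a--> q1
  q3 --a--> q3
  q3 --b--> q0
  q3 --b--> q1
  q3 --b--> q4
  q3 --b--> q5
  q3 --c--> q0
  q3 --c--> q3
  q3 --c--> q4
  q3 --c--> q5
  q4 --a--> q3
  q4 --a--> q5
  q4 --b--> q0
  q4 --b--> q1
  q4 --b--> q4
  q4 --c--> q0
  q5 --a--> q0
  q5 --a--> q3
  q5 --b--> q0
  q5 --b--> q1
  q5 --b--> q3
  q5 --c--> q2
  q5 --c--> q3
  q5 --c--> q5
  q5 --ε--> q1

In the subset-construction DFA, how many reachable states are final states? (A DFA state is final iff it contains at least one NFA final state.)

Start state of the DFA: {q0} (ε-closure of the NFA start).
{q0} --a--> {q0, q3}  [new]
{q0} --b--> {q0, q1, q2, q4}  [new]
{q0} --c--> {q0, q1, q4, q5}  [new]
{q0, q3} --a--> {q0, q1, q3, q4}  [new]
{q0, q3} --b--> {q0, q1, q2, q4, q5}  [new]
{q0, q3} --c--> {q0, q1, q3, q4, q5}  [new]
{q0, q1, q2, q4} --a--> {q0, q1, q3, q4, q5}  [seen]
{q0, q1, q2, q4} --b--> {q0, q1, q2, q3, q4, q5}  [new]
{q0, q1, q2, q4} --c--> {q0, q1, q2, q4, q5}  [seen]
{q0, q1, q4, q5} --a--> {q0, q1, q3, q4, q5}  [seen]
{q0, q1, q4, q5} --b--> {q0, q1, q2, q3, q4}  [new]
{q0, q1, q4, q5} --c--> {q0, q1, q2, q3, q4, q5}  [seen]
{q0, q1, q3, q4} --a--> {q0, q1, q3, q4, q5}  [seen]
{q0, q1, q3, q4} --b--> {q0, q1, q2, q4, q5}  [seen]
{q0, q1, q3, q4} --c--> {q0, q1, q2, q3, q4, q5}  [seen]
{q0, q1, q2, q4, q5} --a--> {q0, q1, q3, q4, q5}  [seen]
{q0, q1, q2, q4, q5} --b--> {q0, q1, q2, q3, q4, q5}  [seen]
{q0, q1, q2, q4, q5} --c--> {q0, q1, q2, q3, q4, q5}  [seen]
{q0, q1, q3, q4, q5} --a--> {q0, q1, q3, q4, q5}  [seen]
{q0, q1, q3, q4, q5} --b--> {q0, q1, q2, q3, q4, q5}  [seen]
{q0, q1, q3, q4, q5} --c--> {q0, q1, q2, q3, q4, q5}  [seen]
{q0, q1, q2, q3, q4, q5} --a--> {q0, q1, q3, q4, q5}  [seen]
{q0, q1, q2, q3, q4, q5} --b--> {q0, q1, q2, q3, q4, q5}  [seen]
{q0, q1, q2, q3, q4, q5} --c--> {q0, q1, q2, q3, q4, q5}  [seen]
{q0, q1, q2, q3, q4} --a--> {q0, q1, q3, q4, q5}  [seen]
{q0, q1, q2, q3, q4} --b--> {q0, q1, q2, q3, q4, q5}  [seen]
{q0, q1, q2, q3, q4} --c--> {q0, q1, q2, q3, q4, q5}  [seen]
Reachable DFA states: {q0}, {q0, q3}, {q0, q1, q2, q4}, {q0, q1, q4, q5}, {q0, q1, q3, q4}, {q0, q1, q2, q4, q5}, {q0, q1, q3, q4, q5}, {q0, q1, q2, q3, q4, q5}, {q0, q1, q2, q3, q4}.
Accepting DFA states (contain an NFA accepting state): {q0}, {q0, q3}, {q0, q1, q2, q4}, {q0, q1, q4, q5}, {q0, q1, q3, q4}, {q0, q1, q2, q4, q5}, {q0, q1, q3, q4, q5}, {q0, q1, q2, q3, q4, q5}, {q0, q1, q2, q3, q4}.

9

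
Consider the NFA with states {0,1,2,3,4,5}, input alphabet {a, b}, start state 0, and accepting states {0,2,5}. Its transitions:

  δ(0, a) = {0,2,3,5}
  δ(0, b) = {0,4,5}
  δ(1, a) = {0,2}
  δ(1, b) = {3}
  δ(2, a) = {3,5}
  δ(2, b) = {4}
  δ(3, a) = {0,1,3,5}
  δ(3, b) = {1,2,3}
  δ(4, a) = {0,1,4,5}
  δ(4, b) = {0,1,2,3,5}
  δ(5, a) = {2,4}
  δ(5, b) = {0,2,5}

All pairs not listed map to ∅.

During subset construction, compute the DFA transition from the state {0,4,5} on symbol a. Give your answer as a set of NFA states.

δ(0,a) = {0,2,3,5}; δ(4,a) = {0,1,4,5}; δ(5,a) = {2,4}.
Union: {0,1,2,3,4,5}.

{0,1,2,3,4,5}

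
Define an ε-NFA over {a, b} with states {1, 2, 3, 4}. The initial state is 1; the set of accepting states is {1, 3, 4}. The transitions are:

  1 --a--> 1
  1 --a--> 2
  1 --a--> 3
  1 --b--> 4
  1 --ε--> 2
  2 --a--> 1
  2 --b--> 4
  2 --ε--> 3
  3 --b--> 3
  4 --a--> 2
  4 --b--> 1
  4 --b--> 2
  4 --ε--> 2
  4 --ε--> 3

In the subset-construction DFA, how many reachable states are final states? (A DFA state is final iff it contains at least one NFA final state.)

3

Start state of the DFA: {1, 2, 3} (ε-closure of the NFA start).
{1, 2, 3} --a--> {1, 2, 3}  [seen]
{1, 2, 3} --b--> {2, 3, 4}  [new]
{2, 3, 4} --a--> {1, 2, 3}  [seen]
{2, 3, 4} --b--> {1, 2, 3, 4}  [new]
{1, 2, 3, 4} --a--> {1, 2, 3}  [seen]
{1, 2, 3, 4} --b--> {1, 2, 3, 4}  [seen]
Reachable DFA states: {1, 2, 3}, {2, 3, 4}, {1, 2, 3, 4}.
Accepting DFA states (contain an NFA accepting state): {1, 2, 3}, {2, 3, 4}, {1, 2, 3, 4}.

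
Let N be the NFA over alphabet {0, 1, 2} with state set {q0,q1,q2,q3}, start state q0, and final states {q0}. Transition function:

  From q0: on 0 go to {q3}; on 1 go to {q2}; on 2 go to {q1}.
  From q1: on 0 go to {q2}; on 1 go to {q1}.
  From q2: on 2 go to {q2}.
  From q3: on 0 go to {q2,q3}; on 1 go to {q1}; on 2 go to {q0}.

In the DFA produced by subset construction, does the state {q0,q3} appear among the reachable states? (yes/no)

no

Start state of the DFA: {q0}.
{q0} --0--> {q3}  [new]
{q0} --1--> {q2}  [new]
{q0} --2--> {q1}  [new]
{q3} --0--> {q2,q3}  [new]
{q3} --1--> {q1}  [seen]
{q3} --2--> {q0}  [seen]
{q2} --0--> ∅  [new]
{q2} --1--> ∅  [seen]
{q2} --2--> {q2}  [seen]
{q1} --0--> {q2}  [seen]
{q1} --1--> {q1}  [seen]
{q1} --2--> ∅  [seen]
{q2,q3} --0--> {q2,q3}  [seen]
{q2,q3} --1--> {q1}  [seen]
{q2,q3} --2--> {q0,q2}  [new]
∅ --0--> ∅  [seen]
∅ --1--> ∅  [seen]
∅ --2--> ∅  [seen]
{q0,q2} --0--> {q3}  [seen]
{q0,q2} --1--> {q2}  [seen]
{q0,q2} --2--> {q1,q2}  [new]
{q1,q2} --0--> {q2}  [seen]
{q1,q2} --1--> {q1}  [seen]
{q1,q2} --2--> {q2}  [seen]
Reachable DFA states: {q0}, {q3}, {q2}, {q1}, {q2,q3}, ∅, {q0,q2}, {q1,q2}.
{q0,q3} is not among them.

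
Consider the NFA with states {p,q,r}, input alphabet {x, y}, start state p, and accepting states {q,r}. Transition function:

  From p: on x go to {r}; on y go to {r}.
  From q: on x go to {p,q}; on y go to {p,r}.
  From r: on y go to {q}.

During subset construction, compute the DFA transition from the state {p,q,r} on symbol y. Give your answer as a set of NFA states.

δ(p,y) = {r}; δ(q,y) = {p,r}; δ(r,y) = {q}.
Union: {p,q,r}.

{p,q,r}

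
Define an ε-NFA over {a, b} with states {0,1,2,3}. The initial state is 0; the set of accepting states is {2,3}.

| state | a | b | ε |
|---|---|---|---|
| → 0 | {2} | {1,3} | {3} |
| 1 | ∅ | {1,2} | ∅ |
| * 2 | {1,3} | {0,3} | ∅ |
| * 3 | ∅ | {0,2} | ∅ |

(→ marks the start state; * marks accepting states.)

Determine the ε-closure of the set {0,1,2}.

Begin with {0,1,2}.
0 →ε {3}; add 3.
ε-closure = {0,1,2,3}.

{0,1,2,3}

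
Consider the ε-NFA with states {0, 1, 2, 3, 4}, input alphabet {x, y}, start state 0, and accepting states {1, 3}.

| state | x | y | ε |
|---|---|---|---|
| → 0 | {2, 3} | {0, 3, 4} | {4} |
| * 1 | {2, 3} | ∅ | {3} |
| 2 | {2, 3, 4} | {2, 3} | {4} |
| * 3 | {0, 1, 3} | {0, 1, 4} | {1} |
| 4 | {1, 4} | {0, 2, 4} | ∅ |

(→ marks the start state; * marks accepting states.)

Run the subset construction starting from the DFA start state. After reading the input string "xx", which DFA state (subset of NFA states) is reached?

{0, 1, 2, 3, 4}

Start: {0, 4}.
δ(0,x) = {2, 3}; δ(4,x) = {1, 4}.
Union: {1, 2, 3, 4}.
After x: {1, 2, 3, 4}.
δ(1,x) = {2, 3}; δ(2,x) = {2, 3, 4}; δ(3,x) = {0, 1, 3}; δ(4,x) = {1, 4}.
Union: {0, 1, 2, 3, 4}.
After x: {0, 1, 2, 3, 4}.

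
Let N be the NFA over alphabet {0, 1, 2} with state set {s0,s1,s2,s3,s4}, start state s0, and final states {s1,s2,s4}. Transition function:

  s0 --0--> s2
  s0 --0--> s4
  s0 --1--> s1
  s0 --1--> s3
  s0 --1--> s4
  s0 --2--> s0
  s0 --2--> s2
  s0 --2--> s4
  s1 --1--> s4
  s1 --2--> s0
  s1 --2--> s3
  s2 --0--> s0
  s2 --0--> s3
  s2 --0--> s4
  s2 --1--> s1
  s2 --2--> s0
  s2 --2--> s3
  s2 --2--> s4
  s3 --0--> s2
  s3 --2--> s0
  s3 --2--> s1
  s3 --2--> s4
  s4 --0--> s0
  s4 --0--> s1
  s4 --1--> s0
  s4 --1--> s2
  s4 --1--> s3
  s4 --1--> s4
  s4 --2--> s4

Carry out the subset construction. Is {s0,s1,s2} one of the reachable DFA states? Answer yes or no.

yes

Start state of the DFA: {s0}.
{s0} --0--> {s2,s4}  [new]
{s0} --1--> {s1,s3,s4}  [new]
{s0} --2--> {s0,s2,s4}  [new]
{s2,s4} --0--> {s0,s1,s3,s4}  [new]
{s2,s4} --1--> {s0,s1,s2,s3,s4}  [new]
{s2,s4} --2--> {s0,s3,s4}  [new]
{s1,s3,s4} --0--> {s0,s1,s2}  [new]
{s1,s3,s4} --1--> {s0,s2,s3,s4}  [new]
{s1,s3,s4} --2--> {s0,s1,s3,s4}  [seen]
{s0,s2,s4} --0--> {s0,s1,s2,s3,s4}  [seen]
{s0,s2,s4} --1--> {s0,s1,s2,s3,s4}  [seen]
{s0,s2,s4} --2--> {s0,s2,s3,s4}  [seen]
{s0,s1,s3,s4} --0--> {s0,s1,s2,s4}  [new]
{s0,s1,s3,s4} --1--> {s0,s1,s2,s3,s4}  [seen]
{s0,s1,s3,s4} --2--> {s0,s1,s2,s3,s4}  [seen]
{s0,s1,s2,s3,s4} --0--> {s0,s1,s2,s3,s4}  [seen]
{s0,s1,s2,s3,s4} --1--> {s0,s1,s2,s3,s4}  [seen]
{s0,s1,s2,s3,s4} --2--> {s0,s1,s2,s3,s4}  [seen]
{s0,s3,s4} --0--> {s0,s1,s2,s4}  [seen]
{s0,s3,s4} --1--> {s0,s1,s2,s3,s4}  [seen]
{s0,s3,s4} --2--> {s0,s1,s2,s4}  [seen]
{s0,s1,s2} --0--> {s0,s2,s3,s4}  [seen]
{s0,s1,s2} --1--> {s1,s3,s4}  [seen]
{s0,s1,s2} --2--> {s0,s2,s3,s4}  [seen]
{s0,s2,s3,s4} --0--> {s0,s1,s2,s3,s4}  [seen]
{s0,s2,s3,s4} --1--> {s0,s1,s2,s3,s4}  [seen]
{s0,s2,s3,s4} --2--> {s0,s1,s2,s3,s4}  [seen]
{s0,s1,s2,s4} --0--> {s0,s1,s2,s3,s4}  [seen]
{s0,s1,s2,s4} --1--> {s0,s1,s2,s3,s4}  [seen]
{s0,s1,s2,s4} --2--> {s0,s2,s3,s4}  [seen]
Reachable DFA states: {s0}, {s2,s4}, {s1,s3,s4}, {s0,s2,s4}, {s0,s1,s3,s4}, {s0,s1,s2,s3,s4}, {s0,s3,s4}, {s0,s1,s2}, {s0,s2,s3,s4}, {s0,s1,s2,s4}.
{s0,s1,s2} is among them.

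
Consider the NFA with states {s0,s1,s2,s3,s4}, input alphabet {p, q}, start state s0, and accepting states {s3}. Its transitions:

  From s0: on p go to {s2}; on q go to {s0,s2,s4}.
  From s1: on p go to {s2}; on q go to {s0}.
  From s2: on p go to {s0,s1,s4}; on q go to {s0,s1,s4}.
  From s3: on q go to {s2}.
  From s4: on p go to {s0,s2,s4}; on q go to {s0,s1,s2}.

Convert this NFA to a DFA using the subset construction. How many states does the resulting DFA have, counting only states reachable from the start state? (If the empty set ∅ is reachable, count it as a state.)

Start state of the DFA: {s0}.
{s0} --p--> {s2}  [new]
{s0} --q--> {s0,s2,s4}  [new]
{s2} --p--> {s0,s1,s4}  [new]
{s2} --q--> {s0,s1,s4}  [seen]
{s0,s2,s4} --p--> {s0,s1,s2,s4}  [new]
{s0,s2,s4} --q--> {s0,s1,s2,s4}  [seen]
{s0,s1,s4} --p--> {s0,s2,s4}  [seen]
{s0,s1,s4} --q--> {s0,s1,s2,s4}  [seen]
{s0,s1,s2,s4} --p--> {s0,s1,s2,s4}  [seen]
{s0,s1,s2,s4} --q--> {s0,s1,s2,s4}  [seen]
Reachable DFA states: {s0}, {s2}, {s0,s2,s4}, {s0,s1,s4}, {s0,s1,s2,s4}.

5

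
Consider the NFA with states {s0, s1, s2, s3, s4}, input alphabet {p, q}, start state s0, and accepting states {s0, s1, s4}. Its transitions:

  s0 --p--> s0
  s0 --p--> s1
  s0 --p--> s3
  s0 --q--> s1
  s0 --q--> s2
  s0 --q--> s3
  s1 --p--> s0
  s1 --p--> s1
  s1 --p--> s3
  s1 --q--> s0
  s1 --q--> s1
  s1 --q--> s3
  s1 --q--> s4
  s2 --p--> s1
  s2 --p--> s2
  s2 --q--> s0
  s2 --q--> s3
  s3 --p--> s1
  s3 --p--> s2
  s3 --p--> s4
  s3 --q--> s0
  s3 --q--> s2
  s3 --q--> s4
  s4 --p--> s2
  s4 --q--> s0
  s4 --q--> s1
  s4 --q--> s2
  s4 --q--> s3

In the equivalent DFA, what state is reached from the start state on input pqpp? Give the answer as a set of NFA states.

{s0, s1, s2, s3, s4}

Start: {s0}.
δ(s0,p) = {s0, s1, s3}.
Union: {s0, s1, s3}.
After p: {s0, s1, s3}.
δ(s0,q) = {s1, s2, s3}; δ(s1,q) = {s0, s1, s3, s4}; δ(s3,q) = {s0, s2, s4}.
Union: {s0, s1, s2, s3, s4}.
After q: {s0, s1, s2, s3, s4}.
δ(s0,p) = {s0, s1, s3}; δ(s1,p) = {s0, s1, s3}; δ(s2,p) = {s1, s2}; δ(s3,p) = {s1, s2, s4}; δ(s4,p) = {s2}.
Union: {s0, s1, s2, s3, s4}.
After p: {s0, s1, s2, s3, s4}.
δ(s0,p) = {s0, s1, s3}; δ(s1,p) = {s0, s1, s3}; δ(s2,p) = {s1, s2}; δ(s3,p) = {s1, s2, s4}; δ(s4,p) = {s2}.
Union: {s0, s1, s2, s3, s4}.
After p: {s0, s1, s2, s3, s4}.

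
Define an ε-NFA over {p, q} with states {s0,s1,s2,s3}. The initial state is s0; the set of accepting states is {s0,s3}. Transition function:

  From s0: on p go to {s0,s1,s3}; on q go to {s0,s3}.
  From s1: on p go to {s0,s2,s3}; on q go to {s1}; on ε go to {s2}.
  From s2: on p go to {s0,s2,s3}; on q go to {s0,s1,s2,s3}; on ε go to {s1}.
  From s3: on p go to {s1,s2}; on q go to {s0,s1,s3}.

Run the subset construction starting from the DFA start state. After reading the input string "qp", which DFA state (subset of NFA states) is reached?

Start: {s0}.
δ(s0,q) = {s0,s3}.
Union: {s0,s3}.
After q: {s0,s3}.
δ(s0,p) = {s0,s1,s3}; δ(s3,p) = {s1,s2}.
Union: {s0,s1,s2,s3}.
After p: {s0,s1,s2,s3}.

{s0,s1,s2,s3}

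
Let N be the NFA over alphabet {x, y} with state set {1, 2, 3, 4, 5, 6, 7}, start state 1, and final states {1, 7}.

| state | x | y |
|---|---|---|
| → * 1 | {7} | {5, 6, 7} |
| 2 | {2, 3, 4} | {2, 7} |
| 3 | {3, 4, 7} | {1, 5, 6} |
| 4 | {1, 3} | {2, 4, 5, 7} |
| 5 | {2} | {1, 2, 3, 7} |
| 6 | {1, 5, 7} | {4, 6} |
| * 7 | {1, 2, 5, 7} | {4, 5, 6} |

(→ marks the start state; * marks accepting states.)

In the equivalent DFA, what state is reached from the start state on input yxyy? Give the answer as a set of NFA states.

{1, 2, 3, 4, 5, 6, 7}

Start: {1}.
δ(1,y) = {5, 6, 7}.
Union: {5, 6, 7}.
After y: {5, 6, 7}.
δ(5,x) = {2}; δ(6,x) = {1, 5, 7}; δ(7,x) = {1, 2, 5, 7}.
Union: {1, 2, 5, 7}.
After x: {1, 2, 5, 7}.
δ(1,y) = {5, 6, 7}; δ(2,y) = {2, 7}; δ(5,y) = {1, 2, 3, 7}; δ(7,y) = {4, 5, 6}.
Union: {1, 2, 3, 4, 5, 6, 7}.
After y: {1, 2, 3, 4, 5, 6, 7}.
δ(1,y) = {5, 6, 7}; δ(2,y) = {2, 7}; δ(3,y) = {1, 5, 6}; δ(4,y) = {2, 4, 5, 7}; δ(5,y) = {1, 2, 3, 7}; δ(6,y) = {4, 6}; δ(7,y) = {4, 5, 6}.
Union: {1, 2, 3, 4, 5, 6, 7}.
After y: {1, 2, 3, 4, 5, 6, 7}.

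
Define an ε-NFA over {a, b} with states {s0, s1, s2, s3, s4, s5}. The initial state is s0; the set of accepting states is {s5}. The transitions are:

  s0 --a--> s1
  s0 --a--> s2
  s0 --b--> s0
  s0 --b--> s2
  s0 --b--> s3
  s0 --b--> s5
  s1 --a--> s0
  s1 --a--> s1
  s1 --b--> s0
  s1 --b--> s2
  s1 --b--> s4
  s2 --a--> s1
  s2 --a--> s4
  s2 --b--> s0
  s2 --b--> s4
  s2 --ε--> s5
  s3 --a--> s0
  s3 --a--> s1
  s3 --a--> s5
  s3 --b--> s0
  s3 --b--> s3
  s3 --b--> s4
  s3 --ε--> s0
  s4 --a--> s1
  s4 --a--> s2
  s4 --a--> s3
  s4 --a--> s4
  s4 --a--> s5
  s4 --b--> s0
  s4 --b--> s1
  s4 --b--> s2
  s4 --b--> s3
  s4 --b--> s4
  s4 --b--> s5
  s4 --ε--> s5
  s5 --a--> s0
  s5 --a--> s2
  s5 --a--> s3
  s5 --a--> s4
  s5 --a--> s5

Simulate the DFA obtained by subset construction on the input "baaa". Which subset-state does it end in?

{s0, s1, s2, s3, s4, s5}

Start: {s0}.
δ(s0,b) = {s0, s2, s3, s5}.
Union: {s0, s2, s3, s5}.
After b: {s0, s2, s3, s5}.
δ(s0,a) = {s1, s2}; δ(s2,a) = {s1, s4}; δ(s3,a) = {s0, s1, s5}; δ(s5,a) = {s0, s2, s3, s4, s5}.
Union: {s0, s1, s2, s3, s4, s5}.
After a: {s0, s1, s2, s3, s4, s5}.
δ(s0,a) = {s1, s2}; δ(s1,a) = {s0, s1}; δ(s2,a) = {s1, s4}; δ(s3,a) = {s0, s1, s5}; δ(s4,a) = {s1, s2, s3, s4, s5}; δ(s5,a) = {s0, s2, s3, s4, s5}.
Union: {s0, s1, s2, s3, s4, s5}.
After a: {s0, s1, s2, s3, s4, s5}.
δ(s0,a) = {s1, s2}; δ(s1,a) = {s0, s1}; δ(s2,a) = {s1, s4}; δ(s3,a) = {s0, s1, s5}; δ(s4,a) = {s1, s2, s3, s4, s5}; δ(s5,a) = {s0, s2, s3, s4, s5}.
Union: {s0, s1, s2, s3, s4, s5}.
After a: {s0, s1, s2, s3, s4, s5}.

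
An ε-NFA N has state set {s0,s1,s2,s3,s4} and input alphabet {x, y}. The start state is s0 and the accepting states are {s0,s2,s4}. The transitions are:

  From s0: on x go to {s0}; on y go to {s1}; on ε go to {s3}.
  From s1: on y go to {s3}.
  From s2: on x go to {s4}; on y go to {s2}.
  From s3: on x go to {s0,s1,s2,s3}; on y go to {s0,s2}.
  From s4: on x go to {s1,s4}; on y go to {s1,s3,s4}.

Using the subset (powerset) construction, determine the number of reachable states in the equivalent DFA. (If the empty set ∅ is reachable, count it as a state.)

Start state of the DFA: {s0,s3} (ε-closure of the NFA start).
{s0,s3} --x--> {s0,s1,s2,s3}  [new]
{s0,s3} --y--> {s0,s1,s2,s3}  [seen]
{s0,s1,s2,s3} --x--> {s0,s1,s2,s3,s4}  [new]
{s0,s1,s2,s3} --y--> {s0,s1,s2,s3}  [seen]
{s0,s1,s2,s3,s4} --x--> {s0,s1,s2,s3,s4}  [seen]
{s0,s1,s2,s3,s4} --y--> {s0,s1,s2,s3,s4}  [seen]
Reachable DFA states: {s0,s3}, {s0,s1,s2,s3}, {s0,s1,s2,s3,s4}.

3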